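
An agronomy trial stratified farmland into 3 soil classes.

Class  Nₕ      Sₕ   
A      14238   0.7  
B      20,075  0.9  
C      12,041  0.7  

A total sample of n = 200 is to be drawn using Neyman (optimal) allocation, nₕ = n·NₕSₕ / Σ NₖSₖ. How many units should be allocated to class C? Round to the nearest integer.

Σ NₕSₕ = 14238·0.7 + 20075·0.9 + 12041·0.7 = 36462.8.
Share for C: 8428.7/36462.8 = 0.23116.
n_C = 200 × 0.23116 = 46.232... → 46.

46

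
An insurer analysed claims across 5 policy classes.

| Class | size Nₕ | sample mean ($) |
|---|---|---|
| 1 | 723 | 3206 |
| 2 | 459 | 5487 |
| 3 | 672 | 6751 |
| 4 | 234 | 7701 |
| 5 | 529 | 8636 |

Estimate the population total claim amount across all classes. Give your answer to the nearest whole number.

1: 723·3206 = 2317938
2: 459·5487 = 2518533
3: 672·6751 = 4536672
4: 234·7701 = 1802034
5: 529·8636 = 4568444
τ̂ = Σ Nₕx̄ₕ = 15743621.

15743621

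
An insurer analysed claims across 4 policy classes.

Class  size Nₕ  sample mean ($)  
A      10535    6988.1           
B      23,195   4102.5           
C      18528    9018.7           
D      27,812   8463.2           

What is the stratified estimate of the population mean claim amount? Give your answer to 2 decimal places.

N = 80070; weights Wₕ = Nₕ/N = (0.1316, 0.2897, 0.2314, 0.3473).
x̄_st = Σ Wₕ·x̄ₕ = 0.1316·6988.1 + 0.2897·4102.5 + 0.2314·9018.7 + 0.3473·8463.2 ≈ 7134.4338...
→ 7134.43.

7134.43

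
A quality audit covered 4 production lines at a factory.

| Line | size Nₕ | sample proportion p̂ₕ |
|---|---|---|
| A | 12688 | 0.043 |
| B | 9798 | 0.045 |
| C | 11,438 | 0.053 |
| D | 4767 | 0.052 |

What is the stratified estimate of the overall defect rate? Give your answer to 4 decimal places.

0.0476

Wₕ = Nₕ/N with N = 38691: 0.3279, 0.2532, 0.2956, 0.1232.
p̂_st = 0.3279·0.043 + 0.2532·0.045 + 0.2956·0.053 + 0.1232·0.052 ≈ 0.047572... → 0.0476.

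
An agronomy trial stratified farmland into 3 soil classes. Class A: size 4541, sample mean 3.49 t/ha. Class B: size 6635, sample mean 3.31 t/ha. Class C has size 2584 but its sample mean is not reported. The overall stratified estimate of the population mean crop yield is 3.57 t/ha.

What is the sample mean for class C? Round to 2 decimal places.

4.38

N = 4541 + 6635 + 2584 = 13760.
Overall total = μ·N = 3.57·13760 = 49123.2.
Subtract the known strata: 4541·3.49 + 6635·3.31 = 37809.94.
Remaining total for class C: 49123.2 − 37809.94 = 11313.26.
Divide by its size: 11313.26 / 2584 = 4.3782... → 4.38.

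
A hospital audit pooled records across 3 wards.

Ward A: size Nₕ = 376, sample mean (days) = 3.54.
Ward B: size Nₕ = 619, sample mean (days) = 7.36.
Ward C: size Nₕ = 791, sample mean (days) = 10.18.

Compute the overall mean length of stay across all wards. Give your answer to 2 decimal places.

x̄_st = (Σ Nₕx̄ₕ) / (Σ Nₕ) = (376·3.54 + 619·7.36 + 791·10.18) / 1786
= 13939.26 / 1786 = 7.8047... → 7.80.

7.80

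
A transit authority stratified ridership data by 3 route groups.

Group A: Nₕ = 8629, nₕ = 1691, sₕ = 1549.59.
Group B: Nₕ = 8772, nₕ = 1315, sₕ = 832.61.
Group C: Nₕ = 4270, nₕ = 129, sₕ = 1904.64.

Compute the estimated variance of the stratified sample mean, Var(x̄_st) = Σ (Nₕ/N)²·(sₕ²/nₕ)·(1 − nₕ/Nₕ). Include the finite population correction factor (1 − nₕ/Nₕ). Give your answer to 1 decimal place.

N = 21671; Wₕ = Nₕ/N.
group A: (8629/21671)²·1549.59²/1691·(1 − 1691/8629) = 181.0201
group B: (8772/21671)²·832.61²/1315·(1 − 1315/8772) = 73.4281
group C: (4270/21671)²·1904.64²/129·(1 − 129/4270) = 1058.7936
Sum = 1313.2418 → 1313.2.

1313.2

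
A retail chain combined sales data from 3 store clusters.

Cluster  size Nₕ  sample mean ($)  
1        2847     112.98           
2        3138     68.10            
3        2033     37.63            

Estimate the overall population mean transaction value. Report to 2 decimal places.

76.31

x̄_st = (Σ Nₕx̄ₕ) / (Σ Nₕ) = (2847·112.98 + 3138·68.10 + 2033·37.63) / 8018
= 611853.65 / 8018 = 76.3100... → 76.31.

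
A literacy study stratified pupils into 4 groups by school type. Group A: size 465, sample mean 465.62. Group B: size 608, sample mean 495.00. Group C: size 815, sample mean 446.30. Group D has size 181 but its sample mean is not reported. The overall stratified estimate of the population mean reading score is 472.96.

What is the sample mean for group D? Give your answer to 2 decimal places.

537.83

N = 465 + 608 + 815 + 181 = 2069.
Overall total = μ·N = 472.96·2069 = 978554.24.
Subtract the known strata: 465·465.62 + 608·495.00 + 815·446.30 = 881207.8.
Remaining total for group D: 978554.24 − 881207.8 = 97346.44.
Divide by its size: 97346.44 / 181 = 537.8256... → 537.83.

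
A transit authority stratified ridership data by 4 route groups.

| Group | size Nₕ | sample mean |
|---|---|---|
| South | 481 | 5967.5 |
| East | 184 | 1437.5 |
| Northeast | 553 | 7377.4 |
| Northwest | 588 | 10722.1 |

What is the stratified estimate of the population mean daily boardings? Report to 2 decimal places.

7485.69

N = 481 + 184 + 553 + 588 = 1806.
Overall mean = Σ (Nₕ/N)·x̄ₕ — weight by population share, not a simple average.
Σ Nₕx̄ₕ = 481·5967.5 + 184·1437.5 + 553·7377.4 + 588·10722.1 = 2870367.5 + 264500 + 4079702.2 + 6304594.8 = 13519164.5.
Divide by N: 13519164.5 / 1806 = 7485.6946... → 7485.69.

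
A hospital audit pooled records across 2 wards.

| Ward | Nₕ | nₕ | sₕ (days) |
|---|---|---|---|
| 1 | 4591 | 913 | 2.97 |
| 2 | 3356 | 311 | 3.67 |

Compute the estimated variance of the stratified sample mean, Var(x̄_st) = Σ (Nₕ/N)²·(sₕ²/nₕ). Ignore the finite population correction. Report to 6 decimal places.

N = 7947; Wₕ = Nₕ/N.
ward 1: (4591/7947)²·2.97²/913 = 0.003224410
ward 2: (3356/7947)²·3.67²/311 = 0.007723412
Sum = 0.010947822 → 0.010948.

0.010948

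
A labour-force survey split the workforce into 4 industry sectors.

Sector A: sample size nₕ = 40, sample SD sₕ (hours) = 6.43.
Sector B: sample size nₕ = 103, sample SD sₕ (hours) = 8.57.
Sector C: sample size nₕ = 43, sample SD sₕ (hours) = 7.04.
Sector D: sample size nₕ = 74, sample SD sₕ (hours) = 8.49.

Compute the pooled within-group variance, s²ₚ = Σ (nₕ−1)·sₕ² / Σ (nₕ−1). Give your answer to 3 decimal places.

64.247

A: (40−1)·6.43² = 39·41.3449 = 1612.4511
B: (103−1)·8.57² = 102·73.4449 = 7491.3798
C: (43−1)·7.04² = 42·49.5616 = 2081.5872
D: (74−1)·8.49² = 73·72.0801 = 5261.8473
Numerator = 16447.2654; denominator = Σ(nₕ−1) = 256.
s²ₚ = 16447.2654/256 = 64.24713... → 64.247.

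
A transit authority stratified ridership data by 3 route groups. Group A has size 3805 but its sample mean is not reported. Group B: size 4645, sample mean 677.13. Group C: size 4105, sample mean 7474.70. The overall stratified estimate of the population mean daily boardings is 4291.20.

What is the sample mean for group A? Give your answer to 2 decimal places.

5268.62

N = 3805 + 4645 + 4105 = 12555.
Overall total = μ·N = 4291.20·12555 = 53876016.
Subtract the known strata: 4645·677.13 + 4105·7474.70 = 33828912.35.
Remaining total for group A: 53876016 − 33828912.35 = 20047103.65.
Divide by its size: 20047103.65 / 3805 = 5268.6212... → 5268.62.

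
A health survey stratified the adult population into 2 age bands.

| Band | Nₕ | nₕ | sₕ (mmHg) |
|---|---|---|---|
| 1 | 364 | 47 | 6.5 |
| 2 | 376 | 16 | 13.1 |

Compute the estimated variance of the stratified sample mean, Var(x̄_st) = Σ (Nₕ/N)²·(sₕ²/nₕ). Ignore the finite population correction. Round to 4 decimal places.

2.9866

N = 740. Term for each stratum: Wₕ²sₕ²/nₕ.
Var(x̄_st) = 0.2175045 + 2.7690759 = 2.9865804 → 2.9866.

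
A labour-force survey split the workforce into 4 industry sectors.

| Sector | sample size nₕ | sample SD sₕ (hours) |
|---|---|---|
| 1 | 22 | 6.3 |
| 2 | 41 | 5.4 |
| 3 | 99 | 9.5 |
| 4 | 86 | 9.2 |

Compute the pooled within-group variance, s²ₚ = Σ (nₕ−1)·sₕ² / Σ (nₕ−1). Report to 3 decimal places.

73.929

Degrees of freedom: 21 + 40 + 98 + 85 = 244.
Σ(nₕ−1)sₕ² = 21·39.69 + 40·29.16 + 98·90.25 + 85·84.64 = 18038.79.
s²ₚ = 18038.79 / 244 = 73.92947... → 73.929.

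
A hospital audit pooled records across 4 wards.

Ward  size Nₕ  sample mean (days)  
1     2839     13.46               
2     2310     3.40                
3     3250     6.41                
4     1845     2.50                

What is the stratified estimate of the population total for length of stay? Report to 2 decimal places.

1: 2839·13.46 = 38212.94
2: 2310·3.40 = 7854
3: 3250·6.41 = 20832.5
4: 1845·2.50 = 4612.5
τ̂ = Σ Nₕx̄ₕ = 71511.94.

71511.94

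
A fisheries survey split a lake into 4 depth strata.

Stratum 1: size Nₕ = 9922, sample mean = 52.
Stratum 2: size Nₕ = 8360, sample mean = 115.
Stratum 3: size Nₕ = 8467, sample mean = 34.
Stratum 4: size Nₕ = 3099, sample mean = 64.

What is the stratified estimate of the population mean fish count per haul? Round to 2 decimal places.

N = 29848; weights Wₕ = Nₕ/N = (0.3324, 0.2801, 0.2837, 0.1038).
x̄_st = Σ Wₕ·x̄ₕ = 0.3324·52 + 0.2801·115 + 0.2837·34 + 0.1038·64 ≈ 65.7852...
→ 65.79.

65.79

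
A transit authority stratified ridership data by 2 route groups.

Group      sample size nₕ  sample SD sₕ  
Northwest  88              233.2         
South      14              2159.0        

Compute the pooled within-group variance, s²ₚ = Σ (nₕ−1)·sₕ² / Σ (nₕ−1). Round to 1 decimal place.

Degrees of freedom: 87 + 13 = 100.
Σ(nₕ−1)sₕ² = 87·54382.24 + 13·4661281 = 65327907.88.
s²ₚ = 65327907.88 / 100 = 653279.079... → 653279.1.

653279.1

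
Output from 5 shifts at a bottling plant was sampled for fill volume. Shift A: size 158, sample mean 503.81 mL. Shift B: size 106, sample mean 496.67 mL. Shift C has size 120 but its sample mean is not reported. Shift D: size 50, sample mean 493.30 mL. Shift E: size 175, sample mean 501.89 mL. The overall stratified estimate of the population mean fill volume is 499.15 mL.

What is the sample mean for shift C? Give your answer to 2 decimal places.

Σ Nₕx̄ₕ = N·μ, so 120·x̄_C = 609·499.15 − (158·503.81 + 106·496.67 + 50·493.30 + 175·501.89).
= 303982.35 − 244744.75 = 59237.6.
x̄_C = 59237.6 / 120 = 493.6467... → 493.65.

493.65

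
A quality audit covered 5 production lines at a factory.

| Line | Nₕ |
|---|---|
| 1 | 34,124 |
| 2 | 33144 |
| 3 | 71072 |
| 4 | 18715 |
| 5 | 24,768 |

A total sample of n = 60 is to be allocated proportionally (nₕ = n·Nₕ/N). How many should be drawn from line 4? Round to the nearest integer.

6

Share of line 4 = 18715/181823 = 0.10293.
Allocate 60 × 0.10293 = 6.176... → 6.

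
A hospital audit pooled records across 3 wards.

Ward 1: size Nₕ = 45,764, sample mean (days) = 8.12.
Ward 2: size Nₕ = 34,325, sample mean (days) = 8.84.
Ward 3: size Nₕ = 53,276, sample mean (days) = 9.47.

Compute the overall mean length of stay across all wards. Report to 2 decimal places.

8.84

N = 45764 + 34325 + 53276 = 133365.
The stratified mean weights each stratum mean by its population share Nₕ/N.
Σ Nₕx̄ₕ = 45764·8.12 + 34325·8.84 + 53276·9.47 = 371603.68 + 303433 + 504523.72 = 1179560.4.
Divide by N: 1179560.4 / 133365 = 8.8446... → 8.84.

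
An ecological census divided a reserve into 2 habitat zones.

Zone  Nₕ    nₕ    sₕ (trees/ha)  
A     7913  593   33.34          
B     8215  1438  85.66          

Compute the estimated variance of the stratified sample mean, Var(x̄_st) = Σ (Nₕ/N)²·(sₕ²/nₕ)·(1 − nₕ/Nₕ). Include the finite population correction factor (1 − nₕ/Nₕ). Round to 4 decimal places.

N = 16128; Wₕ = Nₕ/N.
zone A: (7913/16128)²·33.34²/593·(1 − 593/7913) = 0.4174147
zone B: (8215/16128)²·85.66²/1438·(1 − 1438/8215) = 1.0921475
Sum = 1.5095621 → 1.5096.

1.5096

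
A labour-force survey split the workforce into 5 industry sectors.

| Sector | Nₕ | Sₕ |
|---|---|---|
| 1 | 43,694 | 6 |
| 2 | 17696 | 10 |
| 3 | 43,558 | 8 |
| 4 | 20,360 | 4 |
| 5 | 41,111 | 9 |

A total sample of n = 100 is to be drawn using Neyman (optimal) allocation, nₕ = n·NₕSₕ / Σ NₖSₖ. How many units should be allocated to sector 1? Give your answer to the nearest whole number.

21

1: NₕSₕ = 43694·6 = 262164
2: NₕSₕ = 17696·10 = 176960
3: NₕSₕ = 43558·8 = 348464
4: NₕSₕ = 20360·4 = 81440
5: NₕSₕ = 41111·9 = 369999
Σ NₕSₕ = 1239027.
n_1 = 100·262164/1239027 = 21.159... → 21.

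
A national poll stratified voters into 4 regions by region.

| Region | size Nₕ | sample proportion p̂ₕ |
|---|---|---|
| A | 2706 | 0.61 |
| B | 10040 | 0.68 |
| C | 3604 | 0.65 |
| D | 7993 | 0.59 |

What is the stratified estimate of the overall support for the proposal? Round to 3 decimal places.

Wₕ = Nₕ/N with N = 24343: 0.1112, 0.4124, 0.1481, 0.3283.
p̂_st = 0.1112·0.61 + 0.4124·0.68 + 0.1481·0.65 + 0.3283·0.59 ≈ 0.63823... → 0.638.

0.638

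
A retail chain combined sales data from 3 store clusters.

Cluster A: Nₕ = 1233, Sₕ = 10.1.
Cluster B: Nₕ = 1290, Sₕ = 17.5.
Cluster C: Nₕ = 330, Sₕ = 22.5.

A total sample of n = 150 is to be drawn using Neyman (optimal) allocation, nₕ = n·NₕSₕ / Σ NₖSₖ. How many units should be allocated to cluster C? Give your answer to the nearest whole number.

26

Σ NₕSₕ = 1233·10.1 + 1290·17.5 + 330·22.5 = 42453.3.
Share for C: 7425/42453.3 = 0.17490.
n_C = 150 × 0.17490 = 26.235... → 26.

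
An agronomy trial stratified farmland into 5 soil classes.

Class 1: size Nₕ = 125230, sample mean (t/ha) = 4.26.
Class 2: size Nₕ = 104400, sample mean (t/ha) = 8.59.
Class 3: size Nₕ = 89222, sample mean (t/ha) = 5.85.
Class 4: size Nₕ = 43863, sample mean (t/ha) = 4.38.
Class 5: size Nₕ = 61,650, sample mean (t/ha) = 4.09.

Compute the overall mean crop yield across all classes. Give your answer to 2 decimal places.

N = 125230 + 104400 + 89222 + 43863 + 61650 = 424365.
Overall mean = Σ (Nₕ/N)·x̄ₕ — weight by population share, not a simple average.
Σ Nₕx̄ₕ = 125230·4.26 + 104400·8.59 + 89222·5.85 + 43863·4.38 + 61650·4.09 = 533479.8 + 896796 + 521948.7 + 192119.94 + 252148.5 = 2396492.94.
Divide by N: 2396492.94 / 424365 = 5.6472... → 5.65.

5.65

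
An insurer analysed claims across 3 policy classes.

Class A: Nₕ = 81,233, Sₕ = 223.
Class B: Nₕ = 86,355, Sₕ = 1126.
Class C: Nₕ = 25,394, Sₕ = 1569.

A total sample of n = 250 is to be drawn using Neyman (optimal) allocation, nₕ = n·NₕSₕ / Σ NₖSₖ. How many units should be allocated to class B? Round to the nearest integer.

157

A: NₕSₕ = 81233·223 = 18114959
B: NₕSₕ = 86355·1126 = 97235730
C: NₕSₕ = 25394·1569 = 39843186
Σ NₕSₕ = 155193875.
n_B = 250·97235730/155193875 = 156.636... → 157.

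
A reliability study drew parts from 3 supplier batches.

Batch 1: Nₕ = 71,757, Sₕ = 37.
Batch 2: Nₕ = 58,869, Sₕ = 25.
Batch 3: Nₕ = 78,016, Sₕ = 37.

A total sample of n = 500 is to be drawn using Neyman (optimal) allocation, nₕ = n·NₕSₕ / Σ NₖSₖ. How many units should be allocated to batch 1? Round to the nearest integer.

Σ NₕSₕ = 71757·37 + 58869·25 + 78016·37 = 7013326.
Share for 1: 2655009/7013326 = 0.37857.
n_1 = 500 × 0.37857 = 189.283... → 189.

189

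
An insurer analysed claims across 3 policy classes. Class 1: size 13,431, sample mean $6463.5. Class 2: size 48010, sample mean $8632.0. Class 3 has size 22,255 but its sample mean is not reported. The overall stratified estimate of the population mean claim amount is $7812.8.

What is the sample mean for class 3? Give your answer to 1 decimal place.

6859.9

Σ Nₕx̄ₕ = N·μ, so 22255·x̄_3 = 83696·7812.8 − (13431·6463.5 + 48010·8632.0).
= 653900108.8 − 501233588.5 = 152666520.3.
x̄_3 = 152666520.3 / 22255 = 6859.875... → 6859.9.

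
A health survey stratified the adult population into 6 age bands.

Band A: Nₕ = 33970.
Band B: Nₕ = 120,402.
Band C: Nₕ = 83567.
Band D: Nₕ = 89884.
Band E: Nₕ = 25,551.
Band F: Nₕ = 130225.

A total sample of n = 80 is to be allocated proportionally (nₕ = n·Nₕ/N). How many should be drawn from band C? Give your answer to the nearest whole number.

14

Share of band C = 83567/483599 = 0.17280.
Allocate 80 × 0.17280 = 13.824... → 14.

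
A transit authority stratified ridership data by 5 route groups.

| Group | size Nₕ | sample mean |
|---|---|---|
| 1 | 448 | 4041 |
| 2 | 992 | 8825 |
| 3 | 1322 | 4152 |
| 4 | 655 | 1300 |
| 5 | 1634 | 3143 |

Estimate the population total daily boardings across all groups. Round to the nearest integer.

1: 448·4041 = 1810368
2: 992·8825 = 8754400
3: 1322·4152 = 5488944
4: 655·1300 = 851500
5: 1634·3143 = 5135662
τ̂ = Σ Nₕx̄ₕ = 22040874.

22040874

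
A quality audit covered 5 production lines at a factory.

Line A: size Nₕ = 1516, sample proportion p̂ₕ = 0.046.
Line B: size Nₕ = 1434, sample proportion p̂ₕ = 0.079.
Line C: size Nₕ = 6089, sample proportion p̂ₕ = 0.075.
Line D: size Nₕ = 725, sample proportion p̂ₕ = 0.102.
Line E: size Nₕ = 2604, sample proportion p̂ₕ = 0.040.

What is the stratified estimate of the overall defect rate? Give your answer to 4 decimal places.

0.0661

Wₕ = Nₕ/N with N = 12368: 0.1226, 0.1159, 0.4923, 0.0586, 0.2105.
p̂_st = 0.1226·0.046 + 0.1159·0.079 + 0.4923·0.075 + 0.0586·0.102 + 0.2105·0.040 ≈ 0.066123... → 0.0661.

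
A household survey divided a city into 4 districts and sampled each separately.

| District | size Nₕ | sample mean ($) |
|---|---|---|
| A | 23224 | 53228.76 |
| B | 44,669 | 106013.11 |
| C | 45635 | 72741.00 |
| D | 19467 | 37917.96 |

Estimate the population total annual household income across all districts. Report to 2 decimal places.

10029368795.15

A: 23224·53228.76 = 1236184722.24
B: 44669·106013.11 = 4735499610.59
C: 45635·72741.00 = 3319535535
D: 19467·37917.96 = 738148927.32
τ̂ = Σ Nₕx̄ₕ = 10029368795.15.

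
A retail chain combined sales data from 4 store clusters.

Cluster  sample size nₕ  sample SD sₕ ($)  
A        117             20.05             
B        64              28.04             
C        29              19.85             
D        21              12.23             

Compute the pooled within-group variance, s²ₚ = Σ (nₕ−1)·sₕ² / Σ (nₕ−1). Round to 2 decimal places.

A: (117−1)·20.05² = 116·402.0025 = 46632.29
B: (64−1)·28.04² = 63·786.2416 = 49533.2208
C: (29−1)·19.85² = 28·394.0225 = 11032.63
D: (21−1)·12.23² = 20·149.5729 = 2991.458
Numerator = 110189.5988; denominator = Σ(nₕ−1) = 227.
s²ₚ = 110189.5988/227 = 485.4167... → 485.42.

485.42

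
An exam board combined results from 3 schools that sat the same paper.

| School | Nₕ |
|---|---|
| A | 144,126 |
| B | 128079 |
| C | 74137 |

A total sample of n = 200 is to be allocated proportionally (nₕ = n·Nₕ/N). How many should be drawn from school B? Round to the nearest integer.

74

N = 144126 + 128079 + 74137 = 346342.
n_B = 200·128079/346342 = 73.961... → 74.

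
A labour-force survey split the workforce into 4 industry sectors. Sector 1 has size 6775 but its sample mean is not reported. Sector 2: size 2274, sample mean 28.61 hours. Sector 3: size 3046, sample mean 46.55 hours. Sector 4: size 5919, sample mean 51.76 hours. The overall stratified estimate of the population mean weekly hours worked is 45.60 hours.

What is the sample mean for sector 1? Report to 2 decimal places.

45.49

Σ Nₕx̄ₕ = N·μ, so 6775·x̄_1 = 18014·45.60 − (2274·28.61 + 3046·46.55 + 5919·51.76).
= 821438.4 − 513217.88 = 308220.52.
x̄_1 = 308220.52 / 6775 = 45.4938... → 45.49.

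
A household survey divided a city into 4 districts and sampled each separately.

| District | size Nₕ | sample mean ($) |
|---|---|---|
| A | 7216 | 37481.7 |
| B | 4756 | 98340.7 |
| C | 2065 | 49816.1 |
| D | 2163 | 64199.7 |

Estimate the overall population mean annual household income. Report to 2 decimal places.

60488.30

x̄_st = (Σ Nₕx̄ₕ) / (Σ Nₕ) = (7216·37481.7 + 4756·98340.7 + 2065·49816.1 + 2163·64199.7) / 16200
= 979910514 / 16200 = 60488.3033... → 60488.30.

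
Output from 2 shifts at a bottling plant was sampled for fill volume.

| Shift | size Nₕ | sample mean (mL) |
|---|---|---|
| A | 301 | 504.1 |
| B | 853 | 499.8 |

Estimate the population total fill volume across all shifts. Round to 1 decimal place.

578063.5

A: 301·504.1 = 151734.1
B: 853·499.8 = 426329.4
τ̂ = Σ Nₕx̄ₕ = 578063.5.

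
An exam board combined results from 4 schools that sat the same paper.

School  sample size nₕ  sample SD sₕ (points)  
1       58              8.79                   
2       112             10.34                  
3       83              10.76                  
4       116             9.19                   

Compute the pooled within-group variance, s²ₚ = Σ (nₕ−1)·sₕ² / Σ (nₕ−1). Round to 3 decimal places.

1: (58−1)·8.79² = 57·77.2641 = 4404.0537
2: (112−1)·10.34² = 111·106.9156 = 11867.6316
3: (83−1)·10.76² = 82·115.7776 = 9493.7632
4: (116−1)·9.19² = 115·84.4561 = 9712.4515
Numerator = 35477.9; denominator = Σ(nₕ−1) = 365.
s²ₚ = 35477.9/365 = 97.19973... → 97.200.

97.200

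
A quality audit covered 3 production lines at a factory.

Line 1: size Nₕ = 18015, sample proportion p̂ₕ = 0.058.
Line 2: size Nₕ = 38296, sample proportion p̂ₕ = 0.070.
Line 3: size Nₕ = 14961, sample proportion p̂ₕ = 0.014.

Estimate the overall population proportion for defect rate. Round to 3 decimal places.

0.055

N = 18015 + 38296 + 14961 = 71272.
Overall proportion = Σ (Nₕ/N)·p̂ₕ.
Σ Nₕp̂ₕ = 1044.87 + 2680.72 + 209.454 = 3935.044.
3935.044 / 71272 = 0.05521... → 0.055.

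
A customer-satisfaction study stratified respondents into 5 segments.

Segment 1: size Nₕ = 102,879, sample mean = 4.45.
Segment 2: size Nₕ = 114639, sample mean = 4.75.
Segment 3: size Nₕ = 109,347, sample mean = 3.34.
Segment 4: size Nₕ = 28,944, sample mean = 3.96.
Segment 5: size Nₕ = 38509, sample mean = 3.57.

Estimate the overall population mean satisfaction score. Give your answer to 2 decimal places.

N = 102879 + 114639 + 109347 + 28944 + 38509 = 394318.
Overall mean = Σ (Nₕ/N)·x̄ₕ — weight by population share, not a simple average.
Σ Nₕx̄ₕ = 102879·4.45 + 114639·4.75 + 109347·3.34 + 28944·3.96 + 38509·3.57 = 457811.55 + 544535.25 + 365218.98 + 114618.24 + 137477.13 = 1619661.15.
Divide by N: 1619661.15 / 394318 = 4.1075... → 4.11.

4.11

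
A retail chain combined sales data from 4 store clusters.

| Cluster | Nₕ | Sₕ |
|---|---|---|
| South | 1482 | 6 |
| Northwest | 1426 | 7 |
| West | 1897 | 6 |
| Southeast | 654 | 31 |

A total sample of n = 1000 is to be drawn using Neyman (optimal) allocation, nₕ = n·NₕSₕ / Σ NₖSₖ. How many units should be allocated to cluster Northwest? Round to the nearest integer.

South: NₕSₕ = 1482·6 = 8892
Northwest: NₕSₕ = 1426·7 = 9982
West: NₕSₕ = 1897·6 = 11382
Southeast: NₕSₕ = 654·31 = 20274
Σ NₕSₕ = 50530.
n_Northwest = 1000·9982/50530 = 197.546... → 198.

198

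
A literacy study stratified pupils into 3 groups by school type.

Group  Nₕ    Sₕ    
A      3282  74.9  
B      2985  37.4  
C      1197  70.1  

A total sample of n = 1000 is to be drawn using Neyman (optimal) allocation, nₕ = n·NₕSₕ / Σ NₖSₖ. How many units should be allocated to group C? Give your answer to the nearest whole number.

A: NₕSₕ = 3282·74.9 = 245821.8
B: NₕSₕ = 2985·37.4 = 111639
C: NₕSₕ = 1197·70.1 = 83909.7
Σ NₕSₕ = 441370.5.
n_C = 1000·83909.7/441370.5 = 190.112... → 190.

190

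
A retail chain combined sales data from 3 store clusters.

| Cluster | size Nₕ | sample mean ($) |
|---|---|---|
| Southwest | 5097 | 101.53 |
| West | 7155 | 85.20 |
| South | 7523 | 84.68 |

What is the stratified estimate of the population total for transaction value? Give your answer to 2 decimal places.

1764152.05

Population total = Σ Nₕ·x̄ₕ (each stratum's size times its mean).
5097·101.53 + 7155·85.20 + 7523·84.68 = 517498.41 + 609606 + 637047.64 = 1764152.05.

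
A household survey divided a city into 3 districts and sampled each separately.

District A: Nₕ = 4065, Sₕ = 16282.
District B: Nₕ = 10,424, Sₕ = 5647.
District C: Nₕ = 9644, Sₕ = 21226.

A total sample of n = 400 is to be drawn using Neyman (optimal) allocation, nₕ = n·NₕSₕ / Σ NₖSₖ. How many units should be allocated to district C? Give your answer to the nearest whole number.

248

A: NₕSₕ = 4065·16282 = 66186330
B: NₕSₕ = 10424·5647 = 58864328
C: NₕSₕ = 9644·21226 = 204703544
Σ NₕSₕ = 329754202.
n_C = 400·204703544/329754202 = 248.310... → 248.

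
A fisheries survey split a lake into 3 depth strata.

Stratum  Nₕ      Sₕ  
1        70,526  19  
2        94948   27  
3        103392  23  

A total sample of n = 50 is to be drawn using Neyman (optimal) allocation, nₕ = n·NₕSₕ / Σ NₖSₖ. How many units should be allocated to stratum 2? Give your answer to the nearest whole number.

20

Σ NₕSₕ = 70526·19 + 94948·27 + 103392·23 = 6281606.
Share for 2: 2563596/6281606 = 0.40811.
n_2 = 50 × 0.40811 = 20.406... → 20.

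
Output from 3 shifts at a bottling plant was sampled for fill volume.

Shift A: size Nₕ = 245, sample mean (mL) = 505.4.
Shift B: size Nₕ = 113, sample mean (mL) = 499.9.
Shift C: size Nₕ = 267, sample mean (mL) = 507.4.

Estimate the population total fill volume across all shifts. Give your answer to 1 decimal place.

A: 245·505.4 = 123823
B: 113·499.9 = 56488.7
C: 267·507.4 = 135475.8
τ̂ = Σ Nₕx̄ₕ = 315787.5.

315787.5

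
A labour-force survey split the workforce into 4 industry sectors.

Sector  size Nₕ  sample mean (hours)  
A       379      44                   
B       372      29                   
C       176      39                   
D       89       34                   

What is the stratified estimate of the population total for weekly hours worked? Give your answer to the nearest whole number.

A: 379·44 = 16676
B: 372·29 = 10788
C: 176·39 = 6864
D: 89·34 = 3026
τ̂ = Σ Nₕx̄ₕ = 37354.

37354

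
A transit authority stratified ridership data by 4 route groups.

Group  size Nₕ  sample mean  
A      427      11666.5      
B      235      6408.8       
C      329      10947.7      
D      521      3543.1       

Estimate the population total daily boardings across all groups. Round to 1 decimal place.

11935411.9

A: 427·11666.5 = 4981595.5
B: 235·6408.8 = 1506068
C: 329·10947.7 = 3601793.3
D: 521·3543.1 = 1845955.1
τ̂ = Σ Nₕx̄ₕ = 11935411.9.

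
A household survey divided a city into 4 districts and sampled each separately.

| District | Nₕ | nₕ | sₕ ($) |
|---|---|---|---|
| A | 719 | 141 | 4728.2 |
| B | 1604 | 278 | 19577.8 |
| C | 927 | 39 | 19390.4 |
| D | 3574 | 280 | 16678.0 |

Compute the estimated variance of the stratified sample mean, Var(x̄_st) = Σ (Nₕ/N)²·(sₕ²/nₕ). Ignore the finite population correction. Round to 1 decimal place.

528337.8

N = 6824; Wₕ = Nₕ/N.
district A: (719/6824)²·4728.2²/141 = 1760.1607
district B: (1604/6824)²·19577.8²/278 = 76175.2119
district C: (927/6824)²·19390.4²/39 = 177905.9041
district D: (3574/6824)²·16678.0²/280 = 272496.5246
Sum = 528337.8013 → 528337.8.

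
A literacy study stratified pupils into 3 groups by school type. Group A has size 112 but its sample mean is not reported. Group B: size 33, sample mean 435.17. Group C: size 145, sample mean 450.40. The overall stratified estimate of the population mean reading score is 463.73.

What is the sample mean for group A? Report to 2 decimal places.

Σ Nₕx̄ₕ = N·μ, so 112·x̄_A = 290·463.73 − (33·435.17 + 145·450.40).
= 134481.7 − 79668.61 = 54813.09.
x̄_A = 54813.09 / 112 = 489.4026... → 489.40.

489.40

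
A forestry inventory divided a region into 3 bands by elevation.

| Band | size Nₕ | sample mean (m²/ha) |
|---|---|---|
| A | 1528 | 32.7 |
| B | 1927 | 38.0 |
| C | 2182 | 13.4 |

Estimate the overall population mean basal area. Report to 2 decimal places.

27.04

N = 5637; weights Wₕ = Nₕ/N = (0.2711, 0.3418, 0.3871).
x̄_st = Σ Wₕ·x̄ₕ = 0.2711·32.7 + 0.3418·38.0 + 0.3871·13.4 ≈ 27.0411...
→ 27.04.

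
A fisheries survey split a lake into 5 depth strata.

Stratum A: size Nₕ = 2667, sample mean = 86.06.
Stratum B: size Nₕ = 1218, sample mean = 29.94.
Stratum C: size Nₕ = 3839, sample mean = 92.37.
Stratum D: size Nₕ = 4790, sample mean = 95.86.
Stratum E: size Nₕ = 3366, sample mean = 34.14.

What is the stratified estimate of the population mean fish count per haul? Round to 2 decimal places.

N = 15880; weights Wₕ = Nₕ/N = (0.1679, 0.0767, 0.2418, 0.3016, 0.2120).
x̄_st = Σ Wₕ·x̄ₕ = 0.1679·86.06 + 0.0767·29.94 + 0.2418·92.37 + 0.3016·95.86 + 0.2120·34.14 ≈ 75.2319...
→ 75.23.

75.23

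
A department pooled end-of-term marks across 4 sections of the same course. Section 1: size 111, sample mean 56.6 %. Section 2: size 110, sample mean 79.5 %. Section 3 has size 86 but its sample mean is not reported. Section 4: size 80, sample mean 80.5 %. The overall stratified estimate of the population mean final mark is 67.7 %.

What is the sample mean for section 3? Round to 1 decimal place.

55.0

N = 111 + 110 + 86 + 80 = 387.
Overall total = μ·N = 67.7·387 = 26199.9.
Subtract the known strata: 111·56.6 + 110·79.5 + 80·80.5 = 21467.6.
Remaining total for section 3: 26199.9 − 21467.6 = 4732.3.
Divide by its size: 4732.3 / 86 = 55.027... → 55.0.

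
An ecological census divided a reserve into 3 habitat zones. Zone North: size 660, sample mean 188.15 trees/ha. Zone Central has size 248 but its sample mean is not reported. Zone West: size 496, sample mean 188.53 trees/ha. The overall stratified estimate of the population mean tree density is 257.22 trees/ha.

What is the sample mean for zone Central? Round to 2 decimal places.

N = 660 + 248 + 496 = 1404.
Overall total = μ·N = 257.22·1404 = 361136.88.
Subtract the known strata: 660·188.15 + 496·188.53 = 217689.88.
Remaining total for zone Central: 361136.88 − 217689.88 = 143447.
Divide by its size: 143447 / 248 = 578.4153... → 578.42.

578.42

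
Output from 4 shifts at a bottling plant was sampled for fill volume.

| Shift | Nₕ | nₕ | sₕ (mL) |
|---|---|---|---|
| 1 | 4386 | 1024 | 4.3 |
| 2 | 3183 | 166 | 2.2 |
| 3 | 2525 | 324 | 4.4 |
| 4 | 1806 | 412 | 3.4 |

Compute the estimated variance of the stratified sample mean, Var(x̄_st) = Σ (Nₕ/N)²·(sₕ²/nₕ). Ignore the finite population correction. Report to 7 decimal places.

0.0078754

N = 11900. Term for each stratum: Wₕ²sₕ²/nₕ.
Var(x̄_st) = 0.0024529025 + 0.0020860112 + 0.0026902286 + 0.0006462524 = 0.0078753947 → 0.0078754.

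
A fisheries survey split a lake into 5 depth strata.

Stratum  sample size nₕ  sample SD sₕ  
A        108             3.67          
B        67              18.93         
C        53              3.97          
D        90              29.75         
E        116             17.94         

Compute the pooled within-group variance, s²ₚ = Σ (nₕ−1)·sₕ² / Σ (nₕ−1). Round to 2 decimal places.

330.29

A: (108−1)·3.67² = 107·13.4689 = 1441.1723
B: (67−1)·18.93² = 66·358.3449 = 23650.7634
C: (53−1)·3.97² = 52·15.7609 = 819.5668
D: (90−1)·29.75² = 89·885.0625 = 78770.5625
E: (116−1)·17.94² = 115·321.8436 = 37012.014
Numerator = 141694.079; denominator = Σ(nₕ−1) = 429.
s²ₚ = 141694.079/429 = 330.2892... → 330.29.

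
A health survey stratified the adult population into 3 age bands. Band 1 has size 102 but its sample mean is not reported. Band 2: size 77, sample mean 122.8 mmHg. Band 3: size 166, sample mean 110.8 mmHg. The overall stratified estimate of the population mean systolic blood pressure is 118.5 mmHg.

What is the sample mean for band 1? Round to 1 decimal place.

N = 102 + 77 + 166 = 345.
Overall total = μ·N = 118.5·345 = 40882.5.
Subtract the known strata: 77·122.8 + 166·110.8 = 27848.4.
Remaining total for band 1: 40882.5 − 27848.4 = 13034.1.
Divide by its size: 13034.1 / 102 = 127.785... → 127.8.

127.8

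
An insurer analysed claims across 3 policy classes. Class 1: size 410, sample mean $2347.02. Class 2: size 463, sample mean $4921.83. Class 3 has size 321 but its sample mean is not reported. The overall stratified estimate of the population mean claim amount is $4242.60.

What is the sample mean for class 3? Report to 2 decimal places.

N = 410 + 463 + 321 = 1194.
Overall total = μ·N = 4242.60·1194 = 5065664.4.
Subtract the known strata: 410·2347.02 + 463·4921.83 = 3241085.49.
Remaining total for class 3: 5065664.4 − 3241085.49 = 1824578.91.
Divide by its size: 1824578.91 / 321 = 5684.0464... → 5684.05.

5684.05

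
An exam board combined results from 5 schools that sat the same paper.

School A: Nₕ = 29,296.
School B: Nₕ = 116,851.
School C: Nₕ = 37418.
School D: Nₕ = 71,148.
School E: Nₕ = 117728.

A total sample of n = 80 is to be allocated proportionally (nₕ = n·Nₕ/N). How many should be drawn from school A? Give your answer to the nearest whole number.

6

Share of school A = 29296/372441 = 0.07866.
Allocate 80 × 0.07866 = 6.293... → 6.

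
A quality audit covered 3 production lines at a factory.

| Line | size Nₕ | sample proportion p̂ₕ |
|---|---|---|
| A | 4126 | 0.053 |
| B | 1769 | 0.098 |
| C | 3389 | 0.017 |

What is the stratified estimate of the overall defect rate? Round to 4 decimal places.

N = 4126 + 1769 + 3389 = 9284.
Overall proportion = Σ (Nₕ/N)·p̂ₕ.
Σ Nₕp̂ₕ = 218.678 + 173.362 + 57.613 = 449.653.
449.653 / 9284 = 0.048433... → 0.0484.

0.0484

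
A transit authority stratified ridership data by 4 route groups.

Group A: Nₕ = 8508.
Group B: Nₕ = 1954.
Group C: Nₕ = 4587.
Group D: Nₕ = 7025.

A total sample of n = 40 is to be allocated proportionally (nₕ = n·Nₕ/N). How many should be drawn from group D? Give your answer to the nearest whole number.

N = 8508 + 1954 + 4587 + 7025 = 22074.
n_D = 40·7025/22074 = 12.730... → 13.

13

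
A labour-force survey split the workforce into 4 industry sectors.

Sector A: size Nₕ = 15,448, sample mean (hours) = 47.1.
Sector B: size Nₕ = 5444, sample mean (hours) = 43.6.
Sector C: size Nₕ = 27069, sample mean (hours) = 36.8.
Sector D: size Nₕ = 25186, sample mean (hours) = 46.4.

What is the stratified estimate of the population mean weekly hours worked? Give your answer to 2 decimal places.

N = 73147; weights Wₕ = Nₕ/N = (0.2112, 0.0744, 0.3701, 0.3443).
x̄_st = Σ Wₕ·x̄ₕ = 0.2112·47.1 + 0.0744·43.6 + 0.3701·36.8 + 0.3443·46.4 ≈ 42.7868...
→ 42.79.

42.79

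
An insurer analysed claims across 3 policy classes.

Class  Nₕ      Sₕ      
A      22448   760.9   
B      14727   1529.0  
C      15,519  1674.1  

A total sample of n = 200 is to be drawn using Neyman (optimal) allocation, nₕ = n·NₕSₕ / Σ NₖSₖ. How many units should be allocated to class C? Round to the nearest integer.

79

Σ NₕSₕ = 22448·760.9 + 14727·1529.0 + 15519·1674.1 = 65578624.1.
Share for C: 25980357.9/65578624.1 = 0.39617.
n_C = 200 × 0.39617 = 79.234... → 79.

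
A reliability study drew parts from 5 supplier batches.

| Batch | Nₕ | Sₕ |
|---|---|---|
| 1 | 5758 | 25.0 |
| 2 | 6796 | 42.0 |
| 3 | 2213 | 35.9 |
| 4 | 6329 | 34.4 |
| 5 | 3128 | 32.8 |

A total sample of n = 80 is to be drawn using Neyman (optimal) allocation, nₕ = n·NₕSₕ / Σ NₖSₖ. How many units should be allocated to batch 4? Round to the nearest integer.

1: NₕSₕ = 5758·25.0 = 143950
2: NₕSₕ = 6796·42.0 = 285432
3: NₕSₕ = 2213·35.9 = 79446.7
4: NₕSₕ = 6329·34.4 = 217717.6
5: NₕSₕ = 3128·32.8 = 102598.4
Σ NₕSₕ = 829144.7.
n_4 = 80·217717.6/829144.7 = 21.006... → 21.

21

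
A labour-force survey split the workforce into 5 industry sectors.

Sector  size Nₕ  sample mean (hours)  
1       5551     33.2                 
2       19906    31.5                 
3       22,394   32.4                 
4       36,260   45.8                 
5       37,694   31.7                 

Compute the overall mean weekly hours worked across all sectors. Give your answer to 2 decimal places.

36.06

N = 5551 + 19906 + 22394 + 36260 + 37694 = 121805.
Overall mean = Σ (Nₕ/N)·x̄ₕ — weight by population share, not a simple average.
Σ Nₕx̄ₕ = 5551·33.2 + 19906·31.5 + 22394·32.4 + 36260·45.8 + 37694·31.7 = 184293.2 + 627039 + 725565.6 + 1660708 + 1194899.8 = 4392505.6.
Divide by N: 4392505.6 / 121805 = 36.0618... → 36.06.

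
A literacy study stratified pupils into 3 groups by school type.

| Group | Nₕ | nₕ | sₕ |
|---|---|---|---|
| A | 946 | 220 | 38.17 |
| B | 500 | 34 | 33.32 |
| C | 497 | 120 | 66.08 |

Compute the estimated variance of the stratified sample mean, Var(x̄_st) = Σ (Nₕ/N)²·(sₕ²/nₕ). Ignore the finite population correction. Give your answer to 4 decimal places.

N = 1943; Wₕ = Nₕ/N.
group A: (946/1943)²·38.17²/220 = 1.5698506
group B: (500/1943)²·33.32²/34 = 2.1623474
group C: (497/1943)²·66.08²/120 = 2.3808169
Sum = 6.1130149 → 6.1130.

6.1130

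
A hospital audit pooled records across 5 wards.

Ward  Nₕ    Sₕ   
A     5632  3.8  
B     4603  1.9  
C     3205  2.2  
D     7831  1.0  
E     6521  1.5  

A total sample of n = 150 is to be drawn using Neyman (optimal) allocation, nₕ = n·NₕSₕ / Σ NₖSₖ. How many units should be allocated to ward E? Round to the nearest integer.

27

Σ NₕSₕ = 5632·3.8 + 4603·1.9 + 3205·2.2 + 7831·1.0 + 6521·1.5 = 54810.8.
Share for E: 9781.5/54810.8 = 0.17846.
n_E = 150 × 0.17846 = 26.769... → 27.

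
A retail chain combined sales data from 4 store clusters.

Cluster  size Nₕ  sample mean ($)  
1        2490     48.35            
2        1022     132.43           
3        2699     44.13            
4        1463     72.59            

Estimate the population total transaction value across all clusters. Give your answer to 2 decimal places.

Population total = Σ Nₕ·x̄ₕ (each stratum's size times its mean).
2490·48.35 + 1022·132.43 + 2699·44.13 + 1463·72.59 = 120391.5 + 135343.46 + 119106.87 + 106199.17 = 481041.00.

481041.00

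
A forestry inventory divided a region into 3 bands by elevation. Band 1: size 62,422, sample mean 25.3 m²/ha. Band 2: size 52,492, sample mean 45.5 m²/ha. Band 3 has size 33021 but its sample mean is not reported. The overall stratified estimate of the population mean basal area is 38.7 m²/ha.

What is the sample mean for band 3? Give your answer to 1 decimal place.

53.2

Σ Nₕx̄ₕ = N·μ, so 33021·x̄_3 = 147935·38.7 − (62422·25.3 + 52492·45.5).
= 5725084.5 − 3967662.6 = 1757421.9.
x̄_3 = 1757421.9 / 33021 = 53.221... → 53.2.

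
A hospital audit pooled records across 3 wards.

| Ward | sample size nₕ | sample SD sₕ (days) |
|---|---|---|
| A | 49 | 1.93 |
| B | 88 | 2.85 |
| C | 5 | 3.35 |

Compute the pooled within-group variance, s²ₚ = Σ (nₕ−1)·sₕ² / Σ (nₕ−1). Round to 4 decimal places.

6.6931

Degrees of freedom: 48 + 87 + 4 = 139.
Σ(nₕ−1)sₕ² = 48·3.7249 + 87·8.1225 + 4·11.2225 = 930.3427.
s²ₚ = 930.3427 / 139 = 6.693113... → 6.6931.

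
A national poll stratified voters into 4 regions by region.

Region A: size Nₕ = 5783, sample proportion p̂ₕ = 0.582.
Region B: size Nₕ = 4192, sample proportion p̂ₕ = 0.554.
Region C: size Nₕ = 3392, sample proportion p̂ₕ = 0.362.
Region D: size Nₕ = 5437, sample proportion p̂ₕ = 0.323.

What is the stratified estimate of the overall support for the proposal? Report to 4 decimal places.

N = 5783 + 4192 + 3392 + 5437 = 18804.
Overall proportion = Σ (Nₕ/N)·p̂ₕ.
Σ Nₕp̂ₕ = 3365.706 + 2322.368 + 1227.904 + 1756.151 = 8672.129.
8672.129 / 18804 = 0.461185... → 0.4612.

0.4612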